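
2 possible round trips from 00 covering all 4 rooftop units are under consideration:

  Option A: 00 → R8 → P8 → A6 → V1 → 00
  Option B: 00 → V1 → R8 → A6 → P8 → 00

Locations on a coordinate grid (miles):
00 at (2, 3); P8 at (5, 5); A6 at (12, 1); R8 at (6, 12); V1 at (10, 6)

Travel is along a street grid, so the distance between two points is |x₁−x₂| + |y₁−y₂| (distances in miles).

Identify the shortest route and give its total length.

Option A: 13 + 8 + 11 + 7 + 11 = 50
Option B: 11 + 10 + 17 + 11 + 5 = 54

Shortest is Option A, total 50 miles.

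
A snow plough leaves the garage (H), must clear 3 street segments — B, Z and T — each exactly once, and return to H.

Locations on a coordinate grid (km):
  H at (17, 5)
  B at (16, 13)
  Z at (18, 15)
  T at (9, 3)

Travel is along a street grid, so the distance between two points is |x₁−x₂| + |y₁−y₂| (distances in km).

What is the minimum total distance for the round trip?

Shortest round trip = 42 km.

H - B - Z - T - H: 9+4+21+10 = 44
H - B - T - Z - H: 9+17+21+11 = 58
H - Z - B - T - H: 11+4+17+10 = 42
The minimum is 42.
One optimal route: H → Z → B → T → H (or its reverse).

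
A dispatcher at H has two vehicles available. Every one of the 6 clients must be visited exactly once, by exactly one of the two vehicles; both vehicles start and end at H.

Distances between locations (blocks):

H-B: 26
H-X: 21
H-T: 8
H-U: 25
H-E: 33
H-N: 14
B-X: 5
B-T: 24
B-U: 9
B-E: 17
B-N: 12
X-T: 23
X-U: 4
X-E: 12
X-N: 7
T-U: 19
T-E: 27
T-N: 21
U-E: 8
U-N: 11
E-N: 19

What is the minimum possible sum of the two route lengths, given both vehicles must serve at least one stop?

Minimum combined distance: 92 blocks.

Check every non-empty split of the stops between the two vehicles; for each half take its own optimal tour:
  {B} + {X, T, U, E, N}: 52 + 68 = 120
  {X} + {B, T, U, E, N}: 42 + 78 = 120
  {B, X} + {T, U, E, N}: 52 + 68 = 120
  {T} + {B, X, U, E, N}: 16 + 76 = 92
  {B, T} + {X, U, E, N}: 58 + 66 = 124
  {X, T} + {B, U, E, N}: 52 + 76 = 128
  … (31 splits in total)
Best: vehicle 1 H → T → H = 16; vehicle 2 H → B → X → U → E → N → H = 76; combined 92.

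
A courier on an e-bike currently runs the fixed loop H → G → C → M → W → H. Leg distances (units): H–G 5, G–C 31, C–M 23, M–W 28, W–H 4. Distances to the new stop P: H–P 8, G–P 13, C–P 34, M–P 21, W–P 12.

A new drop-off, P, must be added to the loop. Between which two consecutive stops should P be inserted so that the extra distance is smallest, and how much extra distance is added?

Minimum extra distance: 5, inserting P between M and W.

Insertion cost between consecutive stops i–j is d(i,P) + d(P,j) − d(i,j):
  between H and G: 8 + 13 − 5 = 16
  between G and C: 13 + 34 − 31 = 16
  between C and M: 34 + 21 − 23 = 32
  between M and W: 21 + 12 − 28 = 5
  between W and H: 12 + 8 − 4 = 16
Cheapest insertion is between M and W, adding 5.
New total = 91 + 5 = 96.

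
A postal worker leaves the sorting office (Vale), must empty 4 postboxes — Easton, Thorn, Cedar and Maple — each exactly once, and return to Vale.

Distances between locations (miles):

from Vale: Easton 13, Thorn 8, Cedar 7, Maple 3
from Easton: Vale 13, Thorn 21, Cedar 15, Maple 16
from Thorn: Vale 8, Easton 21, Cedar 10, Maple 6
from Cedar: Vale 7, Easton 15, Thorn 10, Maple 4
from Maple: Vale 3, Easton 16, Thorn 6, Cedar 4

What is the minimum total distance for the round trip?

There are 12 distinct closed tours to check (reversals are equivalent).
Vale - Easton - Thorn - Cedar - Maple - Vale: 13+21+10+4+3 = 51
Vale - Easton - Thorn - Maple - Cedar - Vale: 13+21+6+4+7 = 51
Vale - Easton - Cedar - Thorn - Maple - Vale: 13+15+10+6+3 = 47
Vale - Easton - Cedar - Maple - Thorn - Vale: 13+15+4+6+8 = 46
Vale - Easton - Maple - Thorn - Cedar - Vale: 13+16+6+10+7 = 52
Vale - Easton - Maple - Cedar - Thorn - Vale: 13+16+4+10+8 = 51
Vale - Thorn - Easton - Cedar - Maple - Vale: 8+21+15+4+3 = 51
Vale - Thorn - Easton - Maple - Cedar - Vale: 8+21+16+4+7 = 56
Vale - Thorn - Cedar - Easton - Maple - Vale: 8+10+15+16+3 = 52
Vale - Thorn - Maple - Easton - Cedar - Vale: 8+6+16+15+7 = 52
Vale - Cedar - Easton - Thorn - Maple - Vale: 7+15+21+6+3 = 52
Vale - Cedar - Thorn - Easton - Maple - Vale: 7+10+21+16+3 = 57
The minimum is 46.
One optimal route: Vale → Easton → Cedar → Maple → Thorn → Vale (or its reverse).

Shortest round trip = 46 miles.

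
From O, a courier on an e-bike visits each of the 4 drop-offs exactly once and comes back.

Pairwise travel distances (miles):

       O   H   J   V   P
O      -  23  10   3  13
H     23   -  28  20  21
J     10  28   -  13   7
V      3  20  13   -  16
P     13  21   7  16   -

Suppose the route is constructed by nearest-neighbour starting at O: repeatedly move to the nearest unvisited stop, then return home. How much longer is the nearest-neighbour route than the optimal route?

6 miles longer than the optimal tour.

From O: V=3, J=10, P=13, H=23 → choose V (3).
From V: J=13, P=16, H=20 → choose J (13).
From J: P=7, H=28 → choose P (7).
From P: H=21 → choose H (21).
NN route O → V → J → P → H → O costs 67.
Optimal: O → J → P → H → V → O costs 61 (by enumerating all 12 distinct tours).
Excess = 67 − 61 = 6.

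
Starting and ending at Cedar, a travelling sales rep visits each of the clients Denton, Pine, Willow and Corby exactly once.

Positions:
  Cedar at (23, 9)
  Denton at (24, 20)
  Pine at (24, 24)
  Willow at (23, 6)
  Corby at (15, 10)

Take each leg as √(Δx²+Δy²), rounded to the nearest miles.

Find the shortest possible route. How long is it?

With 4 stops there are 4!/2 = 12 distinct round trips (a route and its reverse cost the same).
Cedar → Denton → Pine → Willow → Corby → Cedar: 11+4+18+9+8 = 50
Cedar → Denton → Pine → Corby → Willow → Cedar: 11+4+17+9+3 = 44
Cedar → Denton → Willow → Pine → Corby → Cedar: 11+14+18+17+8 = 68
Cedar → Denton → Willow → Corby → Pine → Cedar: 11+14+9+17+15 = 66
Cedar → Denton → Corby → Pine → Willow → Cedar: 11+13+17+18+3 = 62
Cedar → Denton → Corby → Willow → Pine → Cedar: 11+13+9+18+15 = 66
Cedar → Pine → Denton → Willow → Corby → Cedar: 15+4+14+9+8 = 50
Cedar → Pine → Denton → Corby → Willow → Cedar: 15+4+13+9+3 = 44
Cedar → Pine → Willow → Denton → Corby → Cedar: 15+18+14+13+8 = 68
Cedar → Pine → Corby → Denton → Willow → Cedar: 15+17+13+14+3 = 62
Cedar → Willow → Denton → Pine → Corby → Cedar: 3+14+4+17+8 = 46
Cedar → Willow → Pine → Denton → Corby → Cedar: 3+18+4+13+8 = 46
The minimum is 44.
One optimal route: Cedar → Denton → Pine → Corby → Willow → Cedar (or its reverse).

Minimum total distance: 44 miles.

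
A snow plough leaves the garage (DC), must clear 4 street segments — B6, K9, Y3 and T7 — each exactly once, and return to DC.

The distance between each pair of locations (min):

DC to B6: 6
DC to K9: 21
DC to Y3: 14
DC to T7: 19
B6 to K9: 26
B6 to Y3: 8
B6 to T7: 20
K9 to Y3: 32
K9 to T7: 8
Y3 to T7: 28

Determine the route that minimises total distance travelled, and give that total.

71 min — the shortest possible round trip.

There are 12 distinct closed tours to check (reversals are equivalent).
DC-B6-K9-Y3-T7-DC: 6+26+32+28+19 = 111
DC-B6-K9-T7-Y3-DC: 6+26+8+28+14 = 82
DC-B6-Y3-K9-T7-DC: 6+8+32+8+19 = 73
DC-B6-Y3-T7-K9-DC: 6+8+28+8+21 = 71
DC-B6-T7-K9-Y3-DC: 6+20+8+32+14 = 80
DC-B6-T7-Y3-K9-DC: 6+20+28+32+21 = 107
DC-K9-B6-Y3-T7-DC: 21+26+8+28+19 = 102
DC-K9-B6-T7-Y3-DC: 21+26+20+28+14 = 109
DC-K9-Y3-B6-T7-DC: 21+32+8+20+19 = 100
DC-K9-T7-B6-Y3-DC: 21+8+20+8+14 = 71
DC-Y3-B6-K9-T7-DC: 14+8+26+8+19 = 75
DC-Y3-K9-B6-T7-DC: 14+32+26+20+19 = 111
The minimum is 71.
One optimal route: DC → B6 → Y3 → T7 → K9 → DC (or its reverse).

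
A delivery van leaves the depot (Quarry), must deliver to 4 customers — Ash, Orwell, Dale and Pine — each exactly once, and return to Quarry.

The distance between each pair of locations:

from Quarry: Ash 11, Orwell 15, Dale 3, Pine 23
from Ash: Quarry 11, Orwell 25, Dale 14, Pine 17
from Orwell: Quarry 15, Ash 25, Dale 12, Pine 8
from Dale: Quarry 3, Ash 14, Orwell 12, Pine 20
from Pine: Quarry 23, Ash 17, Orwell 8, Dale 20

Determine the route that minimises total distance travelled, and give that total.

51 — the shortest possible round trip.

Quarry-Ash-Orwell-Dale-Pine-Quarry: 11+25+12+20+23 = 91
Quarry-Ash-Orwell-Pine-Dale-Quarry: 11+25+8+20+3 = 67
Quarry-Ash-Dale-Orwell-Pine-Quarry: 11+14+12+8+23 = 68
Quarry-Ash-Dale-Pine-Orwell-Quarry: 11+14+20+8+15 = 68
Quarry-Ash-Pine-Orwell-Dale-Quarry: 11+17+8+12+3 = 51
Quarry-Ash-Pine-Dale-Orwell-Quarry: 11+17+20+12+15 = 75
Quarry-Orwell-Ash-Dale-Pine-Quarry: 15+25+14+20+23 = 97
Quarry-Orwell-Ash-Pine-Dale-Quarry: 15+25+17+20+3 = 80
Quarry-Orwell-Dale-Ash-Pine-Quarry: 15+12+14+17+23 = 81
Quarry-Orwell-Pine-Ash-Dale-Quarry: 15+8+17+14+3 = 57
Quarry-Dale-Ash-Orwell-Pine-Quarry: 3+14+25+8+23 = 73
Quarry-Dale-Orwell-Ash-Pine-Quarry: 3+12+25+17+23 = 80
The minimum is 51.
One optimal route: Quarry → Ash → Pine → Orwell → Dale → Quarry (or its reverse).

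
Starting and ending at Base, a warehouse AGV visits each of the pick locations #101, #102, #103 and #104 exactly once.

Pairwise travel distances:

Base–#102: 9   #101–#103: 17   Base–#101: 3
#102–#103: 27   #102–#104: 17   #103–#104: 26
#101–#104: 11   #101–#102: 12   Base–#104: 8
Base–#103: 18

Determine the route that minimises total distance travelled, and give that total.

72 — the shortest possible round trip.

There are 12 distinct closed tours to check (reversals are equivalent).
Base - #101 - #102 - #103 - #104 - Base: 3+12+27+26+8 = 76
Base - #101 - #102 - #104 - #103 - Base: 3+12+17+26+18 = 76
Base - #101 - #103 - #102 - #104 - Base: 3+17+27+17+8 = 72
Base - #101 - #103 - #104 - #102 - Base: 3+17+26+17+9 = 72
Base - #101 - #104 - #102 - #103 - Base: 3+11+17+27+18 = 76
Base - #101 - #104 - #103 - #102 - Base: 3+11+26+27+9 = 76
Base - #102 - #101 - #103 - #104 - Base: 9+12+17+26+8 = 72
Base - #102 - #101 - #104 - #103 - Base: 9+12+11+26+18 = 76
Base - #102 - #103 - #101 - #104 - Base: 9+27+17+11+8 = 72
Base - #102 - #104 - #101 - #103 - Base: 9+17+11+17+18 = 72
Base - #103 - #101 - #102 - #104 - Base: 18+17+12+17+8 = 72
Base - #103 - #102 - #101 - #104 - Base: 18+27+12+11+8 = 76
The minimum is 72.
One optimal route: Base → #101 → #103 → #102 → #104 → Base (or its reverse).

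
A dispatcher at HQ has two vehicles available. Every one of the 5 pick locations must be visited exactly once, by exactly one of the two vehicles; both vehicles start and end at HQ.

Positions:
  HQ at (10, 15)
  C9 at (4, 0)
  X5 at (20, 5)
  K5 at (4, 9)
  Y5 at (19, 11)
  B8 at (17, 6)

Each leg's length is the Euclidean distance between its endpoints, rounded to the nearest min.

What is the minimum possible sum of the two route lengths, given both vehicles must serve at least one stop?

Check every non-empty split of the stops between the two vehicles; for each half take its own optimal tour:
  {C9} + {X5, K5, Y5, B8}: 32 + 40 = 72
  {X5} + {C9, K5, Y5, B8}: 28 + 46 = 74
  {C9, X5} + {K5, Y5, B8}: 47 + 36 = 83
  {K5} + {C9, X5, Y5, B8}: 16 + 49 = 65
  {C9, K5} + {X5, Y5, B8}: 33 + 30 = 63
  {X5, K5} + {C9, Y5, B8}: 38 + 45 = 83
  … (15 splits in total)
Best: vehicle 1 HQ → C9 → K5 → HQ = 33; vehicle 2 HQ → Y5 → X5 → B8 → HQ = 30; combined 63.

63 min — the smallest possible combined total.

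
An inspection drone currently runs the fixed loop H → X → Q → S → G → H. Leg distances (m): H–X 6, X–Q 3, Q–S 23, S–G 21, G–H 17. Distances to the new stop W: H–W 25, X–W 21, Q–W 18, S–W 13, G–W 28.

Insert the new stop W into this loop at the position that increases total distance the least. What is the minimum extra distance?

Minimum extra distance: 8 m, inserting W between Q and S.

Insertion cost between consecutive stops i–j is d(i,W) + d(W,j) − d(i,j):
  between H and X: 25 + 21 − 6 = 40
  between X and Q: 21 + 18 − 3 = 36
  between Q and S: 18 + 13 − 23 = 8
  between S and G: 13 + 28 − 21 = 20
  between G and H: 28 + 25 − 17 = 36
Cheapest insertion is between Q and S, adding 8.
New total = 70 + 8 = 78.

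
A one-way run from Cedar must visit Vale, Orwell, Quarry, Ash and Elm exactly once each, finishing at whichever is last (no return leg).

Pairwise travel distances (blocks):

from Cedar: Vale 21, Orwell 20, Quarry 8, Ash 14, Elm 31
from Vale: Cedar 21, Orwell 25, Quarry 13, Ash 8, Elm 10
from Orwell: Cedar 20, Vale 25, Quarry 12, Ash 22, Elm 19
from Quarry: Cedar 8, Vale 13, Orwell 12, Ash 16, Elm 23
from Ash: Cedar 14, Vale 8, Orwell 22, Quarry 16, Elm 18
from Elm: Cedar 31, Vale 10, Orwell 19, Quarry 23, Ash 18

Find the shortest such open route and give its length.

Minimum one-way distance = 57 blocks.

There are 5! = 120 possible orderings.
Cedar→Vale→Orwell→Quarry→Ash→Elm: 21+25+12+16+18 = 92
Cedar→Vale→Orwell→Quarry→Elm→Ash: 21+25+12+23+18 = 99
Cedar→Vale→Orwell→Ash→Quarry→Elm: 21+25+22+16+23 = 107
Cedar→Vale→Orwell→Ash→Elm→Quarry: 21+25+22+18+23 = 109
Cedar→Vale→Orwell→Elm→Quarry→Ash: 21+25+19+23+16 = 104
Cedar→Vale→Orwell→Elm→Ash→Quarry: 21+25+19+18+16 = 99
Cedar→Vale→Quarry→Orwell→Ash→Elm: 21+13+12+22+18 = 86
Cedar→Vale→Quarry→Orwell→Elm→Ash: 21+13+12+19+18 = 83
Cedar→Vale→Quarry→Ash→Orwell→Elm: 21+13+16+22+19 = 91
Cedar→Vale→Quarry→Ash→Elm→Orwell: 21+13+16+18+19 = 87
Cedar→Vale→Quarry→Elm→Orwell→Ash: 21+13+23+19+22 = 98
Cedar→Vale→Quarry→Elm→Ash→Orwell: 21+13+23+18+22 = 97
Cedar→Vale→Ash→Orwell→Quarry→Elm: 21+8+22+12+23 = 86
Cedar→Vale→Ash→Orwell→Elm→Quarry: 21+8+22+19+23 = 93
… (106 more)
Cedar→Quarry→Orwell→Elm→Vale→Ash: 8+12+19+10+8 = 57  ← best
The minimum is 57.
One shortest path: Cedar → Quarry → Orwell → Elm → Vale → Ash.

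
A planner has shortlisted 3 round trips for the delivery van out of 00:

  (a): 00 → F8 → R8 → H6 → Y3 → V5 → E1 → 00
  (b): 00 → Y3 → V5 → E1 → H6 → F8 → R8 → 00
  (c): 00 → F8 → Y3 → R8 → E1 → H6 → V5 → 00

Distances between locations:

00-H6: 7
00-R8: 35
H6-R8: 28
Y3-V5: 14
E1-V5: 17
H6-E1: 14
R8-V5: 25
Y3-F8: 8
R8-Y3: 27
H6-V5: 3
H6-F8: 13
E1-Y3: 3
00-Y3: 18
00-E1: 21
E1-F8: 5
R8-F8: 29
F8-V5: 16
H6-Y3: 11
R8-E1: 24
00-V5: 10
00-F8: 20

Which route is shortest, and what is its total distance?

Shortest is (c), total 106.

(a): 20 + 29 + 28 + 11 + 14 + 17 + 21 = 140
(b): 18 + 14 + 17 + 14 + 13 + 29 + 35 = 140
(c): 20 + 8 + 27 + 24 + 14 + 3 + 10 = 106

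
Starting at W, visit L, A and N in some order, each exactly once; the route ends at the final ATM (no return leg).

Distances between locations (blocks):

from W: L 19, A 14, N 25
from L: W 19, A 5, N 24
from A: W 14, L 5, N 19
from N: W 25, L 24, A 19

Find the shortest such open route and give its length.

Minimum one-way distance = 43 blocks.

There are 3! = 6 possible orderings.
W - L - A - N: 19+5+19 = 43
W - L - N - A: 19+24+19 = 62
W - A - L - N: 14+5+24 = 43
W - A - N - L: 14+19+24 = 57
W - N - L - A: 25+24+5 = 54
W - N - A - L: 25+19+5 = 49
The minimum is 43.
One shortest path: W → L → A → N.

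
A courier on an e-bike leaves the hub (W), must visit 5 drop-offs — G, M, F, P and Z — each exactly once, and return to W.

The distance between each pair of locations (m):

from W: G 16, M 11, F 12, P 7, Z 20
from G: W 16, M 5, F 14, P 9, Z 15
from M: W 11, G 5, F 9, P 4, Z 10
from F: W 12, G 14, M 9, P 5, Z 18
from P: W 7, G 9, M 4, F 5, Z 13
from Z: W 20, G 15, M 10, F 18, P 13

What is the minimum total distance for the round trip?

Minimum total distance: 61 m.

There are 60 distinct closed tours to check (reversals are equivalent).
W → G → M → F → P → Z → W: 16+5+9+5+13+20 = 68
W → G → M → F → Z → P → W: 16+5+9+18+13+7 = 68
W → G → M → P → F → Z → W: 16+5+4+5+18+20 = 68
W → G → M → P → Z → F → W: 16+5+4+13+18+12 = 68
W → G → M → Z → F → P → W: 16+5+10+18+5+7 = 61
W → G → M → Z → P → F → W: 16+5+10+13+5+12 = 61
W → G → F → M → P → Z → W: 16+14+9+4+13+20 = 76
W → G → F → M → Z → P → W: 16+14+9+10+13+7 = 69
W → G → F → P → M → Z → W: 16+14+5+4+10+20 = 69
W → G → F → P → Z → M → W: 16+14+5+13+10+11 = 69
W → G → F → Z → M → P → W: 16+14+18+10+4+7 = 69
W → G → F → Z → P → M → W: 16+14+18+13+4+11 = 76
W → G → P → M → F → Z → W: 16+9+4+9+18+20 = 76
W → G → P → M → Z → F → W: 16+9+4+10+18+12 = 69
… (46 more)
The minimum is 61.
One optimal route: W → G → M → Z → F → P → W (or its reverse).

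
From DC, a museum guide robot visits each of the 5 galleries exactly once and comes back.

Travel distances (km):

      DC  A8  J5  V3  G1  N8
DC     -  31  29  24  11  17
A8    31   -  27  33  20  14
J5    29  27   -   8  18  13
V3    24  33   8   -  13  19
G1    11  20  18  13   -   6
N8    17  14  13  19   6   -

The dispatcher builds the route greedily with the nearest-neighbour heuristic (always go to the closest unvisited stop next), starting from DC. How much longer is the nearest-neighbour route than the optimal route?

The nearest-neighbour route is 12 km longer than optimal.

DC: G1=11, N8=17, V3=24, J5=29, A8=31 ⇒ G1
G1: N8=6, V3=13, J5=18, A8=20 ⇒ N8
N8: J5=13, A8=14, V3=19 ⇒ J5
J5: V3=8, A8=27 ⇒ V3
V3: A8=33 ⇒ A8
NN route DC → G1 → N8 → J5 → V3 → A8 → DC costs 102.
Optimal: DC → A8 → N8 → J5 → V3 → G1 → DC costs 90 (by enumerating all 60 distinct tours).
Excess = 102 − 90 = 12.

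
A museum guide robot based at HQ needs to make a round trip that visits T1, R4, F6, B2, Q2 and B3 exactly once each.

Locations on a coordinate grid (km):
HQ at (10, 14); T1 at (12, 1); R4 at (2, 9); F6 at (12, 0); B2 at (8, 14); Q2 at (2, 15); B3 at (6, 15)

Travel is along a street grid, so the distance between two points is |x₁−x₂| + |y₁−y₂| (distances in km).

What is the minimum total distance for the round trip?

HQ → T1 → R4 → F6 → B2 → Q2 → B3 → HQ: 15+18+19+18+7+4+5 = 86
HQ → T1 → R4 → F6 → B2 → B3 → Q2 → HQ: 15+18+19+18+3+4+9 = 86
HQ → T1 → R4 → F6 → Q2 → B2 → B3 → HQ: 15+18+19+25+7+3+5 = 92
HQ → T1 → R4 → F6 → Q2 → B3 → B2 → HQ: 15+18+19+25+4+3+2 = 86
HQ → T1 → R4 → F6 → B3 → B2 → Q2 → HQ: 15+18+19+21+3+7+9 = 92
HQ → T1 → R4 → F6 → B3 → Q2 → B2 → HQ: 15+18+19+21+4+7+2 = 86
HQ → T1 → R4 → B2 → F6 → Q2 → B3 → HQ: 15+18+11+18+25+4+5 = 96
HQ → T1 → R4 → B2 → F6 → B3 → Q2 → HQ: 15+18+11+18+21+4+9 = 96
… (352 more)
HQ → T1 → F6 → R4 → Q2 → B3 → B2 → HQ: 15+1+19+6+4+3+2 = 50  ← best
The minimum is 50.
One optimal route: HQ → T1 → F6 → R4 → Q2 → B3 → B2 → HQ (or its reverse).

Minimum total distance: 50 km.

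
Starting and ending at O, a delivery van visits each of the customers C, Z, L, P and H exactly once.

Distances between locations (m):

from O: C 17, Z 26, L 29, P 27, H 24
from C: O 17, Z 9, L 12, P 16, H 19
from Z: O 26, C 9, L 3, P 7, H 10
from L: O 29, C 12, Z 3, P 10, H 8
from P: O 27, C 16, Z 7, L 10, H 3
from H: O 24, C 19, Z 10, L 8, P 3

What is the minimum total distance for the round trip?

Shortest round trip = 66 m.

With 5 stops there are 5!/2 = 60 distinct round trips (a route and its reverse cost the same).
O → C → Z → L → P → H → O: 17+9+3+10+3+24 = 66
O → C → Z → L → H → P → O: 17+9+3+8+3+27 = 67
O → C → Z → P → L → H → O: 17+9+7+10+8+24 = 75
O → C → Z → P → H → L → O: 17+9+7+3+8+29 = 73
O → C → Z → H → L → P → O: 17+9+10+8+10+27 = 81
O → C → Z → H → P → L → O: 17+9+10+3+10+29 = 78
O → C → L → Z → P → H → O: 17+12+3+7+3+24 = 66
O → C → L → Z → H → P → O: 17+12+3+10+3+27 = 72
O → C → L → P → Z → H → O: 17+12+10+7+10+24 = 80
O → C → L → P → H → Z → O: 17+12+10+3+10+26 = 78
O → C → L → H → Z → P → O: 17+12+8+10+7+27 = 81
O → C → L → H → P → Z → O: 17+12+8+3+7+26 = 73
O → C → P → Z → L → H → O: 17+16+7+3+8+24 = 75
O → C → P → Z → H → L → O: 17+16+7+10+8+29 = 87
… (46 more)
The minimum is 66.
One optimal route: O → C → Z → L → P → H → O (or its reverse).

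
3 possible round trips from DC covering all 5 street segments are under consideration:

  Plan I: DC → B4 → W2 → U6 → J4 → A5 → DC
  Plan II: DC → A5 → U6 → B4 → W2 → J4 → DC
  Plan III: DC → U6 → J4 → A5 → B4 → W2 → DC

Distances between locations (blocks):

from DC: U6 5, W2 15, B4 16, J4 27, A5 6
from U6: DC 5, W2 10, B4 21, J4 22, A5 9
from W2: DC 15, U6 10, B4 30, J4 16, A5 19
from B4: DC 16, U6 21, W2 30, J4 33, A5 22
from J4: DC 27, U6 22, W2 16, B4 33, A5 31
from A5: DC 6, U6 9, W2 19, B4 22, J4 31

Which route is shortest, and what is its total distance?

Plan I: 16 + 30 + 10 + 22 + 31 + 6 = 115
Plan II: 6 + 9 + 21 + 30 + 16 + 27 = 109
Plan III: 5 + 22 + 31 + 22 + 30 + 15 = 125

109 blocks — Plan II is the shortest.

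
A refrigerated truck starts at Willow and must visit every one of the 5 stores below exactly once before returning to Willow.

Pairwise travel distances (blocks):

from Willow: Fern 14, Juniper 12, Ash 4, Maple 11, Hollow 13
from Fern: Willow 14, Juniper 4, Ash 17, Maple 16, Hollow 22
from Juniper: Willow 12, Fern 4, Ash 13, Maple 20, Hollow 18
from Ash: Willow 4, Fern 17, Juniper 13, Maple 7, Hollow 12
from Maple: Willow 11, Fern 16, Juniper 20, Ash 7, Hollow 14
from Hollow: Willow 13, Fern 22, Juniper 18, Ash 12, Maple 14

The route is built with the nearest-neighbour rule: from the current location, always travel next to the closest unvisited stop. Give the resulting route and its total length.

Nearest-neighbour total = 61 blocks; route Willow → Ash → Maple → Hollow → Juniper → Fern → Willow.

At Willow the remaining stops are Ash 4, Maple 11, Juniper 12, Hollow 13, Fern 14; go to Ash.
At Ash the remaining stops are Maple 7, Hollow 12, Juniper 13, Fern 17; go to Maple.
At Maple the remaining stops are Hollow 14, Fern 16, Juniper 20; go to Hollow.
At Hollow the remaining stops are Juniper 18, Fern 22; go to Juniper.
At Juniper the remaining stops are Fern 4; go to Fern.
Return Fern→Willow: 14.
Total = 4 + 7 + 14 + 18 + 4 + 14 = 61.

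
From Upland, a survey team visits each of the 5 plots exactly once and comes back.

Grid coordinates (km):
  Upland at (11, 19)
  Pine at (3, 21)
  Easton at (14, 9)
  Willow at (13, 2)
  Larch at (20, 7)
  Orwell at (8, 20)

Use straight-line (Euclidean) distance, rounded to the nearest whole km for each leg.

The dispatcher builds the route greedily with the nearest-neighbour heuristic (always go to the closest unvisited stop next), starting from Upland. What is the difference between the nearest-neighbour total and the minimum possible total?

2 km longer than the optimal tour.

Upland: Orwell=3, Pine=8, Easton=10, Larch=15, Willow=17 ⇒ Orwell
Orwell: Pine=5, Easton=13, Larch=18, Willow=19 ⇒ Pine
Pine: Easton=16, Willow=21, Larch=22 ⇒ Easton
Easton: Larch=6, Willow=7 ⇒ Larch
Larch: Willow=9 ⇒ Willow
NN route Upland → Orwell → Pine → Easton → Larch → Willow → Upland costs 56.
Optimal: Upland → Easton → Larch → Willow → Pine → Orwell → Upland costs 54 (by enumerating all 60 distinct tours).
Excess = 56 − 54 = 2.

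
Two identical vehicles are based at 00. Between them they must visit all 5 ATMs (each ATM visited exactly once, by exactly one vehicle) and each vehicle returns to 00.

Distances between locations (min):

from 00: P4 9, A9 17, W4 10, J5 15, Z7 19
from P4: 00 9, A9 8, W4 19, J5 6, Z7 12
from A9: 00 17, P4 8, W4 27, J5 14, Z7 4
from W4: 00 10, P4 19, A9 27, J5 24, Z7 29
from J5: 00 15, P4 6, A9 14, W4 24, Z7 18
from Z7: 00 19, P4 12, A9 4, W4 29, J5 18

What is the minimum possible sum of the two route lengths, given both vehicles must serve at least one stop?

Minimum combined distance: 72 min.

Try each way of splitting the stops between the two vehicles (each non-empty) and, for each split, find the best tour for each vehicle:
  {P4} + {A9, W4, J5, Z7}: 18 + 71 = 89
  {A9} + {P4, W4, J5, Z7}: 34 + 71 = 105
  {P4, A9} + {W4, J5, Z7}: 34 + 71 = 105
  {W4} + {P4, A9, J5, Z7}: 20 + 52 = 72
  {P4, W4} + {A9, J5, Z7}: 38 + 52 = 90
  {A9, W4} + {P4, J5, Z7}: 54 + 52 = 106
  … (15 splits in total)
Best: vehicle 1 00 → W4 → 00 = 20; vehicle 2 00 → P4 → J5 → A9 → Z7 → 00 = 52; combined 72.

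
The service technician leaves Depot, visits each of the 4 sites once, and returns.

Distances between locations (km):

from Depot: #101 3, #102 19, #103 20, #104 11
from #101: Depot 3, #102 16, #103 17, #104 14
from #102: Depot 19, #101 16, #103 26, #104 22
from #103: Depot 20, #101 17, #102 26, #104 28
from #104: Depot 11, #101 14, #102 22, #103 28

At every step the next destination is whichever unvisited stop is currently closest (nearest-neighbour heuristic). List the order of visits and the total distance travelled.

85 km along Depot → #101 → #104 → #102 → #103 → Depot.

At Depot the remaining stops are #101 3, #104 11, #102 19, #103 20; go to #101.
At #101 the remaining stops are #104 14, #102 16, #103 17; go to #104.
At #104 the remaining stops are #102 22, #103 28; go to #102.
At #102 the remaining stops are #103 26; go to #103.
Return #103→Depot: 20.
Total = 3 + 14 + 22 + 26 + 20 = 85.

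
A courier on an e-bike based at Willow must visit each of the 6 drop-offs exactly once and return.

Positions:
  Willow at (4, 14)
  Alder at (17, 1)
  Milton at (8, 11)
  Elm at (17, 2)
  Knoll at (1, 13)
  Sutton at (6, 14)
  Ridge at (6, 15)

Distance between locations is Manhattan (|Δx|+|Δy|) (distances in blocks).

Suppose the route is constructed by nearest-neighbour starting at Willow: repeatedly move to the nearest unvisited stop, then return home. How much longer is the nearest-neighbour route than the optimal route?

The nearest-neighbour route is 12 blocks longer than optimal.

From Willow: Sutton=2, Ridge=3, Knoll=4, Milton=7, Elm=25, Alder=26 → choose Sutton (2).
From Sutton: Ridge=1, Milton=5, Knoll=6, Elm=23, Alder=24 → choose Ridge (1).
From Ridge: Milton=6, Knoll=7, Elm=24, Alder=25 → choose Milton (6).
From Milton: Knoll=9, Elm=18, Alder=19 → choose Knoll (9).
From Knoll: Elm=27, Alder=28 → choose Elm (27).
From Elm: Alder=1 → choose Alder (1).
NN route Willow → Sutton → Ridge → Milton → Knoll → Elm → Alder → Willow costs 72.
Optimal: Willow → Knoll → Alder → Elm → Milton → Sutton → Ridge → Willow costs 60 (by enumerating all 360 distinct tours).
Excess = 72 − 60 = 12.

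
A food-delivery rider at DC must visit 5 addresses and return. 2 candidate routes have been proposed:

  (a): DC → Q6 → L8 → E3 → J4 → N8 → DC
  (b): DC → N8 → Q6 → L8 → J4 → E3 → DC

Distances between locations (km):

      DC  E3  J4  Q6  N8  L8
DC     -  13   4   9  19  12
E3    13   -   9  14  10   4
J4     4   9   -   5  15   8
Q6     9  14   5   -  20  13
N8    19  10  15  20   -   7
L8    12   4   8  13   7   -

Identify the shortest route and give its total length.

(a): 9 + 13 + 4 + 9 + 15 + 19 = 69
(b): 19 + 20 + 13 + 8 + 9 + 13 = 82

69 km — (a) is the shortest.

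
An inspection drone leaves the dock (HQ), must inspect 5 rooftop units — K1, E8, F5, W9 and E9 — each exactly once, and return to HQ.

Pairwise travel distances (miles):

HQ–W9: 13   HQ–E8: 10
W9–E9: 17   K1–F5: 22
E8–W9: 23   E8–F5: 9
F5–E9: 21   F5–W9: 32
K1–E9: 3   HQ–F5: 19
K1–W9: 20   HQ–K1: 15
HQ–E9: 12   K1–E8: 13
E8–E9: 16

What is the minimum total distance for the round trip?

Shortest round trip = 74 miles.

With 5 stops there are 5!/2 = 60 distinct round trips (a route and its reverse cost the same).
HQ→K1→E8→F5→W9→E9→HQ: 15+13+9+32+17+12 = 98
HQ→K1→E8→F5→E9→W9→HQ: 15+13+9+21+17+13 = 88
HQ→K1→E8→W9→F5→E9→HQ: 15+13+23+32+21+12 = 116
HQ→K1→E8→W9→E9→F5→HQ: 15+13+23+17+21+19 = 108
HQ→K1→E8→E9→F5→W9→HQ: 15+13+16+21+32+13 = 110
HQ→K1→E8→E9→W9→F5→HQ: 15+13+16+17+32+19 = 112
HQ→K1→F5→E8→W9→E9→HQ: 15+22+9+23+17+12 = 98
HQ→K1→F5→E8→E9→W9→HQ: 15+22+9+16+17+13 = 92
HQ→K1→F5→W9→E8→E9→HQ: 15+22+32+23+16+12 = 120
HQ→K1→F5→W9→E9→E8→HQ: 15+22+32+17+16+10 = 112
HQ→K1→F5→E9→E8→W9→HQ: 15+22+21+16+23+13 = 110
HQ→K1→F5→E9→W9→E8→HQ: 15+22+21+17+23+10 = 108
HQ→K1→W9→E8→F5→E9→HQ: 15+20+23+9+21+12 = 100
HQ→K1→W9→E8→E9→F5→HQ: 15+20+23+16+21+19 = 114
… (46 more)
HQ→E8→F5→K1→E9→W9→HQ: 10+9+22+3+17+13 = 74  ← best
The minimum is 74.
One optimal route: HQ → E8 → F5 → K1 → E9 → W9 → HQ (or its reverse).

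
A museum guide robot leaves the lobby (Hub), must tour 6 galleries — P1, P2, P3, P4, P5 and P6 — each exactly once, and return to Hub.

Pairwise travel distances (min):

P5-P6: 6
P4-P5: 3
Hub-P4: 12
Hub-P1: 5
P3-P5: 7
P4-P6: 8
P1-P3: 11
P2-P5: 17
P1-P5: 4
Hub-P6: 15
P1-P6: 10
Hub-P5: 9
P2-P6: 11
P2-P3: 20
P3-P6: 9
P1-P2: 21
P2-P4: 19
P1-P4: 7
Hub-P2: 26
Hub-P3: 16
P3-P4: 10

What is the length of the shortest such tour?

Shortest round trip = 67 min.

There are 360 distinct closed tours to check (reversals are equivalent).
Hub→P1→P2→P3→P4→P5→P6→Hub: 5+21+20+10+3+6+15 = 80
Hub→P1→P2→P3→P4→P6→P5→Hub: 5+21+20+10+8+6+9 = 79
Hub→P1→P2→P3→P5→P4→P6→Hub: 5+21+20+7+3+8+15 = 79
Hub→P1→P2→P3→P5→P6→P4→Hub: 5+21+20+7+6+8+12 = 79
Hub→P1→P2→P3→P6→P4→P5→Hub: 5+21+20+9+8+3+9 = 75
Hub→P1→P2→P3→P6→P5→P4→Hub: 5+21+20+9+6+3+12 = 76
Hub→P1→P2→P4→P3→P5→P6→Hub: 5+21+19+10+7+6+15 = 83
Hub→P1→P2→P4→P3→P6→P5→Hub: 5+21+19+10+9+6+9 = 79
… (352 more)
Hub→P1→P3→P2→P6→P4→P5→Hub: 5+11+20+11+8+3+9 = 67  ← best
The minimum is 67.
One optimal route: Hub → P1 → P3 → P2 → P6 → P4 → P5 → Hub (or its reverse).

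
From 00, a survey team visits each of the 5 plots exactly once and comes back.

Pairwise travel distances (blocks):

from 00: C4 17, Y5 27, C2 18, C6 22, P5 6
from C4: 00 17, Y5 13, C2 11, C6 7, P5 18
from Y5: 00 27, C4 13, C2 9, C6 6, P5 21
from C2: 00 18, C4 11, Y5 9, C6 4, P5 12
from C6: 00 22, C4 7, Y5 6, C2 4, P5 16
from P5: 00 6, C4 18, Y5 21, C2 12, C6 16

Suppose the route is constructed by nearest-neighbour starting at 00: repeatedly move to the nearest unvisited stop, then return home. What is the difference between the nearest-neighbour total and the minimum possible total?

The nearest-neighbour route is 1 blocks longer than optimal.

00: P5=6, C4=17, C2=18, C6=22, Y5=27 ⇒ P5
P5: C2=12, C6=16, C4=18, Y5=21 ⇒ C2
C2: C6=4, Y5=9, C4=11 ⇒ C6
C6: Y5=6, C4=7 ⇒ Y5
Y5: C4=13 ⇒ C4
NN route 00 → P5 → C2 → C6 → Y5 → C4 → 00 costs 58.
Optimal: 00 → C4 → C6 → Y5 → C2 → P5 → 00 costs 57 (by enumerating all 60 distinct tours).
Excess = 58 − 57 = 1.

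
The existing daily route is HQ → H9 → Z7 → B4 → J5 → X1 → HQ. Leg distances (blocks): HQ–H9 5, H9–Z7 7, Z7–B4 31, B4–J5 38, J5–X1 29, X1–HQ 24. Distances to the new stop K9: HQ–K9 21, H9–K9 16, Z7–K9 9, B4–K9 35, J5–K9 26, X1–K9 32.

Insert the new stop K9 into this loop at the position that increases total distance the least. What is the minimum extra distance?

Adding 13 blocks by placing K9 on the Z7–B4 leg.

Insertion cost between consecutive stops i–j is d(i,K9) + d(K9,j) − d(i,j):
  between HQ and H9: 21 + 16 − 5 = 32
  between H9 and Z7: 16 + 9 − 7 = 18
  between Z7 and B4: 9 + 35 − 31 = 13
  between B4 and J5: 35 + 26 − 38 = 23
  between J5 and X1: 26 + 32 − 29 = 29
  between X1 and HQ: 32 + 21 − 24 = 29
Cheapest insertion is between Z7 and B4, adding 13.
New total = 134 + 13 = 147.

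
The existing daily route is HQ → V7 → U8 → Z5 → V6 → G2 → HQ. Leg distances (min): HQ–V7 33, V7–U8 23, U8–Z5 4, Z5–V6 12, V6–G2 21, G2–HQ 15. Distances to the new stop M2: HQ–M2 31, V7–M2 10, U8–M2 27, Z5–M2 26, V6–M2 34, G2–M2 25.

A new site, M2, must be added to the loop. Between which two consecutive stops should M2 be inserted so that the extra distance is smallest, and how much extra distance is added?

Minimum extra distance: 8 min, inserting M2 between HQ and V7.

Insertion cost between consecutive stops i–j is d(i,M2) + d(M2,j) − d(i,j):
  between HQ and V7: 31 + 10 − 33 = 8
  between V7 and U8: 10 + 27 − 23 = 14
  between U8 and Z5: 27 + 26 − 4 = 49
  between Z5 and V6: 26 + 34 − 12 = 48
  between V6 and G2: 34 + 25 − 21 = 38
  between G2 and HQ: 25 + 31 − 15 = 41
Cheapest insertion is between HQ and V7, adding 8.
New total = 108 + 8 = 116.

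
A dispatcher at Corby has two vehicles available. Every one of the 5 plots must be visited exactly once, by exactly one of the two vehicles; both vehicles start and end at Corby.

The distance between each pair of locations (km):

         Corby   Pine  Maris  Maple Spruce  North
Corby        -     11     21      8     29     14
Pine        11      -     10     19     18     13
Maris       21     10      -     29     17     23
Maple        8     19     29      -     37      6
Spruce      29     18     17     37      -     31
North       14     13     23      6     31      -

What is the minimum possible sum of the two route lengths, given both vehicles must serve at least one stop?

There are 2^4 − 1 = 15 ways to divide the 5 stops into two non-empty groups. For each, the best each vehicle can do is its own shortest tour through its group:
  {Pine} + {Maris, Maple, Spruce, North}: 22 + 83 = 105
  {Maris} + {Pine, Maple, Spruce, North}: 42 + 74 = 116
  {Pine, Maris} + {Maple, Spruce, North}: 42 + 74 = 116
  {Maple} + {Pine, Maris, Spruce, North}: 16 + 83 = 99
  {Pine, Maple} + {Maris, Spruce, North}: 38 + 83 = 121
  {Maris, Maple} + {Pine, Spruce, North}: 58 + 74 = 132
  … (15 splits in total)
  {Pine, Maris, Spruce} + {Maple, North}: 67 + 28 = 95  ← best
Best: vehicle 1 Corby → Pine → Maris → Spruce → Corby = 67; vehicle 2 Corby → Maple → North → Corby = 28; combined 95.

Minimum combined distance: 95 km.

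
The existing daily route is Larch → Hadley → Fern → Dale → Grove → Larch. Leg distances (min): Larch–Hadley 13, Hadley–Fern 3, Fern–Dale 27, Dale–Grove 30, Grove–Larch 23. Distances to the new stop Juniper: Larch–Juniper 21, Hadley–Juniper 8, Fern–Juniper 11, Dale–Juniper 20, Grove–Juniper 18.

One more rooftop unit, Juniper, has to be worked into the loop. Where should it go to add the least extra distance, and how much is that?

+4 min — insert Juniper between Fern and Dale.

Insertion cost between consecutive stops i–j is d(i,Juniper) + d(Juniper,j) − d(i,j):
  between Larch and Hadley: 21 + 8 − 13 = 16
  between Hadley and Fern: 8 + 11 − 3 = 16
  between Fern and Dale: 11 + 20 − 27 = 4
  between Dale and Grove: 20 + 18 − 30 = 8
  between Grove and Larch: 18 + 21 − 23 = 16
Cheapest insertion is between Fern and Dale, adding 4.
New total = 96 + 4 = 100.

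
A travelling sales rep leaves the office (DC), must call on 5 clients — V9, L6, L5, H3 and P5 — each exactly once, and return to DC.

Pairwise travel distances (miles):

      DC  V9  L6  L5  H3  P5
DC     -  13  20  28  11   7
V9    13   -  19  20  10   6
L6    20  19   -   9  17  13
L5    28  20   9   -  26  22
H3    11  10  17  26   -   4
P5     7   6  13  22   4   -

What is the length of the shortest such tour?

Minimum total distance: 70 miles.

There are 60 distinct closed tours to check (reversals are equivalent).
DC-V9-L6-L5-H3-P5-DC: 13+19+9+26+4+7 = 78
DC-V9-L6-L5-P5-H3-DC: 13+19+9+22+4+11 = 78
DC-V9-L6-H3-L5-P5-DC: 13+19+17+26+22+7 = 104
DC-V9-L6-H3-P5-L5-DC: 13+19+17+4+22+28 = 103
DC-V9-L6-P5-L5-H3-DC: 13+19+13+22+26+11 = 104
DC-V9-L6-P5-H3-L5-DC: 13+19+13+4+26+28 = 103
DC-V9-L5-L6-H3-P5-DC: 13+20+9+17+4+7 = 70
DC-V9-L5-L6-P5-H3-DC: 13+20+9+13+4+11 = 70
DC-V9-L5-H3-L6-P5-DC: 13+20+26+17+13+7 = 96
DC-V9-L5-H3-P5-L6-DC: 13+20+26+4+13+20 = 96
DC-V9-L5-P5-L6-H3-DC: 13+20+22+13+17+11 = 96
DC-V9-L5-P5-H3-L6-DC: 13+20+22+4+17+20 = 96
DC-V9-H3-L6-L5-P5-DC: 13+10+17+9+22+7 = 78
DC-V9-H3-L6-P5-L5-DC: 13+10+17+13+22+28 = 103
… (46 more)
The minimum is 70.
One optimal route: DC → V9 → L5 → L6 → H3 → P5 → DC (or its reverse).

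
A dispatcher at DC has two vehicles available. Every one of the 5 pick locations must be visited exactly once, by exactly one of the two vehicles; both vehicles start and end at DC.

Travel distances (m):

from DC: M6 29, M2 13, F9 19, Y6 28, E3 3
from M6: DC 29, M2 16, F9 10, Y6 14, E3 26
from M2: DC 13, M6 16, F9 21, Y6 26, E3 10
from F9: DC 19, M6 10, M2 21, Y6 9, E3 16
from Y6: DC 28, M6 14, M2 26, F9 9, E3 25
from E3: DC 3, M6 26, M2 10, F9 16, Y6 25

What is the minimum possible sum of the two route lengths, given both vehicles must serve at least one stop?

Minimum combined distance: 77 m.

Check every non-empty split of the stops between the two vehicles; for each half take its own optimal tour:
  {M6} + {M2, F9, Y6, E3}: 58 + 67 = 125
  {M2} + {M6, F9, Y6, E3}: 26 + 71 = 97
  {M6, M2} + {F9, Y6, E3}: 58 + 56 = 114
  {F9} + {M6, M2, Y6, E3}: 38 + 71 = 109
  {M6, F9} + {M2, Y6, E3}: 58 + 67 = 125
  {M2, F9} + {M6, Y6, E3}: 53 + 71 = 124
  … (15 splits in total)
  {M6, M2, F9, Y6} + {E3}: 71 + 6 = 77  ← best
Best: vehicle 1 DC → M2 → M6 → Y6 → F9 → DC = 71; vehicle 2 DC → E3 → DC = 6; combined 77.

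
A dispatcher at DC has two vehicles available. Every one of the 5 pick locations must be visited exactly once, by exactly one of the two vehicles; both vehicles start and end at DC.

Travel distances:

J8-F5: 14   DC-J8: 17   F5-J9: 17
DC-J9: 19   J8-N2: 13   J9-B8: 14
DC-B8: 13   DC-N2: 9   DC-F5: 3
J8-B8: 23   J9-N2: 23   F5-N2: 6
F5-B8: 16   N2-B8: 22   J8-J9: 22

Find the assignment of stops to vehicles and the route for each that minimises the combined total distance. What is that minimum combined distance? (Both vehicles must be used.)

77 — the smallest possible combined total.

Check every non-empty split of the stops between the two vehicles; for each half take its own optimal tour:
  {J8} + {F5, J9, N2, B8}: 34 + 59 = 93
  {F5} + {J8, J9, N2, B8}: 6 + 71 = 77
  {J8, F5} + {J9, N2, B8}: 34 + 59 = 93
  {J9} + {J8, F5, N2, B8}: 38 + 58 = 96
  {J8, J9} + {F5, N2, B8}: 58 + 44 = 102
  {F5, J9} + {J8, N2, B8}: 39 + 58 = 97
  … (15 splits in total)
Best: vehicle 1 DC → F5 → DC = 6; vehicle 2 DC → N2 → J8 → J9 → B8 → DC = 71; combined 77.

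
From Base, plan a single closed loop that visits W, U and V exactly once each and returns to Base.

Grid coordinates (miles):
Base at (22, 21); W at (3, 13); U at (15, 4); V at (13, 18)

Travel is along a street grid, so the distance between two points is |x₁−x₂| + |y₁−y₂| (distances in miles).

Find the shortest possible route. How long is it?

Minimum total distance: 72 miles.

With 3 stops there are 3!/2 = 3 distinct round trips (a route and its reverse cost the same).
Base → W → U → V → Base: 27+21+16+12 = 76
Base → W → V → U → Base: 27+15+16+24 = 82
Base → U → W → V → Base: 24+21+15+12 = 72
The minimum is 72.
One optimal route: Base → U → W → V → Base (or its reverse).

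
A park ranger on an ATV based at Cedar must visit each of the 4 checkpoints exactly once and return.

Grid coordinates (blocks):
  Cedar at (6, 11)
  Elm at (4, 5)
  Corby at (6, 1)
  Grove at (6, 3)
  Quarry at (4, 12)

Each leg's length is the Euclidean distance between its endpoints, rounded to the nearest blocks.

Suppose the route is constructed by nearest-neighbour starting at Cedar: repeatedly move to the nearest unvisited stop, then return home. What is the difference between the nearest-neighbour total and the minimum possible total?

From Cedar: Quarry=2, Elm=6, Grove=8, Corby=10 → choose Quarry (2).
From Quarry: Elm=7, Grove=9, Corby=11 → choose Elm (7).
From Elm: Grove=3, Corby=4 → choose Grove (3).
From Grove: Corby=2 → choose Corby (2).
NN route Cedar → Quarry → Elm → Grove → Corby → Cedar costs 24.
Optimal: Cedar → Elm → Corby → Grove → Quarry → Cedar costs 23 (by enumerating all 12 distinct tours).
Excess = 24 − 23 = 1.

The nearest-neighbour route is 1 blocks longer than optimal.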